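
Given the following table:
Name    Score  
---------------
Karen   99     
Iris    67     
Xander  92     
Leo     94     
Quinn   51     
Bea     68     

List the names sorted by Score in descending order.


Sorting by Score (descending):
  Karen: 99
  Leo: 94
  Xander: 92
  Bea: 68
  Iris: 67
  Quinn: 51


ANSWER: Karen, Leo, Xander, Bea, Iris, Quinn


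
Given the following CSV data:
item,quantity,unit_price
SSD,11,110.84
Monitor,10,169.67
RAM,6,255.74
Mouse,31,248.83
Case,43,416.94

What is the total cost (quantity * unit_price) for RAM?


Row: RAM
quantity = 6
unit_price = 255.74
total = 6 * 255.74 = 1534.44

ANSWER: 1534.44


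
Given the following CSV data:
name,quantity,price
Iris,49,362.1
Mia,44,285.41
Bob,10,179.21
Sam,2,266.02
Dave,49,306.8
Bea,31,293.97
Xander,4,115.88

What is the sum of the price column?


Values in 'price' column:
  Row 1: 362.1
  Row 2: 285.41
  Row 3: 179.21
  Row 4: 266.02
  Row 5: 306.8
  Row 6: 293.97
  Row 7: 115.88
Sum = 362.1 + 285.41 + 179.21 + 266.02 + 306.8 + 293.97 + 115.88 = 1809.39

ANSWER: 1809.39


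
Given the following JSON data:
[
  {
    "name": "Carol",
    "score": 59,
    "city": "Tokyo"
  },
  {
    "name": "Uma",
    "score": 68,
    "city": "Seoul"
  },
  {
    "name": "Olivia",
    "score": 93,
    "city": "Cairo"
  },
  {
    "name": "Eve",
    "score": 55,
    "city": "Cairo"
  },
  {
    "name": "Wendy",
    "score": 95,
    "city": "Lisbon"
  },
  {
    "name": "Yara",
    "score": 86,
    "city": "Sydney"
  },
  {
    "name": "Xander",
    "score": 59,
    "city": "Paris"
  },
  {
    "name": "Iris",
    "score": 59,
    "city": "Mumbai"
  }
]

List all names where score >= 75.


Filtering records where score >= 75:
  Carol (score=59) -> no
  Uma (score=68) -> no
  Olivia (score=93) -> YES
  Eve (score=55) -> no
  Wendy (score=95) -> YES
  Yara (score=86) -> YES
  Xander (score=59) -> no
  Iris (score=59) -> no


ANSWER: Olivia, Wendy, Yara


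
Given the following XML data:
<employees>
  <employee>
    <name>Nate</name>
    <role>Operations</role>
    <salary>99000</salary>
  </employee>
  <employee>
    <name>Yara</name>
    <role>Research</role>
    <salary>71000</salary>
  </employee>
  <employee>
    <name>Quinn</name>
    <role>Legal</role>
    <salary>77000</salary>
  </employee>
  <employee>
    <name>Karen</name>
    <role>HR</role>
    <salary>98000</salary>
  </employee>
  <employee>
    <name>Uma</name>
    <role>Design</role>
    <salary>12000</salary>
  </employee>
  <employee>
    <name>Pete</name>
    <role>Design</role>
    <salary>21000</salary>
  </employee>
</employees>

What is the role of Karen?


Searching for <employee> with <name>Karen</name>
Found at position 4
<role>HR</role>

ANSWER: HR


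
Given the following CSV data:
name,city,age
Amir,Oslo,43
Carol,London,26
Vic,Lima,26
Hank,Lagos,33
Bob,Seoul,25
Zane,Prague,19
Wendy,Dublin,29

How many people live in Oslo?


Scanning city column for 'Oslo':
  Row 1: Amir -> MATCH
Total matches: 1

ANSWER: 1


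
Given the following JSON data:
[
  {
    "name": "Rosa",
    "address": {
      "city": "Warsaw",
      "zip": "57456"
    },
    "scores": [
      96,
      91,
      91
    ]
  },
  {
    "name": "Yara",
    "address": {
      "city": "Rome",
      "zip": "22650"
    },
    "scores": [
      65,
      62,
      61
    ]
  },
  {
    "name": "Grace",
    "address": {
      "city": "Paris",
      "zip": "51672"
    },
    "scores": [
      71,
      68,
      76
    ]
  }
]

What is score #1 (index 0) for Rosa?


Path: records[0].scores[0]
Value: 96

ANSWER: 96


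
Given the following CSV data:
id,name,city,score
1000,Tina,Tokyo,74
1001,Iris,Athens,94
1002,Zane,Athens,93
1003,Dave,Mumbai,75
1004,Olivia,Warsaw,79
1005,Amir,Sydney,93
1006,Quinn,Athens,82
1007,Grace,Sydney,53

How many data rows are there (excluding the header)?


Counting rows (excluding header):
Header: id,name,city,score
Data rows: 8

ANSWER: 8


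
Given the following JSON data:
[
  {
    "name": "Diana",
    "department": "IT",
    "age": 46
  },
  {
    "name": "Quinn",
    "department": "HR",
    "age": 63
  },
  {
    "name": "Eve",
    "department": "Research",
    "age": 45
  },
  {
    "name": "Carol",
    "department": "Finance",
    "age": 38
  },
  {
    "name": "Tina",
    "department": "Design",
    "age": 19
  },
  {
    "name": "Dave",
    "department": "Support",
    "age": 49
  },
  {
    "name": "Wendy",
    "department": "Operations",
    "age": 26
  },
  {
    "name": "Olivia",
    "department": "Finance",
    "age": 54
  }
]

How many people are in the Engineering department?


Scanning records for department = Engineering
  No matches found
Count: 0

ANSWER: 0


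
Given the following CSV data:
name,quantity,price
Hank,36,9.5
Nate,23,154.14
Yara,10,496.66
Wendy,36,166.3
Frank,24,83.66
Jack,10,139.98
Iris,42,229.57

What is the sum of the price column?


Values in 'price' column:
  Row 1: 9.5
  Row 2: 154.14
  Row 3: 496.66
  Row 4: 166.3
  Row 5: 83.66
  Row 6: 139.98
  Row 7: 229.57
Sum = 9.5 + 154.14 + 496.66 + 166.3 + 83.66 + 139.98 + 229.57 = 1279.81

ANSWER: 1279.81


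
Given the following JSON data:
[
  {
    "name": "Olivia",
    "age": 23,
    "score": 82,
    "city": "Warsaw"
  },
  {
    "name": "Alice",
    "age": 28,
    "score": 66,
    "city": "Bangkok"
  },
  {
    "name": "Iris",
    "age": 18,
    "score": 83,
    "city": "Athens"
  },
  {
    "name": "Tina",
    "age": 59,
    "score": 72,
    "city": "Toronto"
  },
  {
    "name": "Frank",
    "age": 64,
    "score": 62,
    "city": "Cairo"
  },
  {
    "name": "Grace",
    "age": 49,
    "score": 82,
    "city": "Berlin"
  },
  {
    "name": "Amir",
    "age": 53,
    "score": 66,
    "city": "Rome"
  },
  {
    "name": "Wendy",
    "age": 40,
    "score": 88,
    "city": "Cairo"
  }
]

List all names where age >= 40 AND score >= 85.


Checking both conditions:
  Olivia (age=23, score=82) -> no
  Alice (age=28, score=66) -> no
  Iris (age=18, score=83) -> no
  Tina (age=59, score=72) -> no
  Frank (age=64, score=62) -> no
  Grace (age=49, score=82) -> no
  Amir (age=53, score=66) -> no
  Wendy (age=40, score=88) -> YES


ANSWER: Wendy


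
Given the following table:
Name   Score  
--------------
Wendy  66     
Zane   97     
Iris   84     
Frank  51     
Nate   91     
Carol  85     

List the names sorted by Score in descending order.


Sorting by Score (descending):
  Zane: 97
  Nate: 91
  Carol: 85
  Iris: 84
  Wendy: 66
  Frank: 51


ANSWER: Zane, Nate, Carol, Iris, Wendy, Frank


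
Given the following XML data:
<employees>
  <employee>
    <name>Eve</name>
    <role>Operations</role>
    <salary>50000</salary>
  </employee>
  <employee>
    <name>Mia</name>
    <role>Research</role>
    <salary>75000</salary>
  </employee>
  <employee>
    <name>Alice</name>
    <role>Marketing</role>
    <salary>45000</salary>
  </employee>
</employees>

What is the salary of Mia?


Searching for <employee> with <name>Mia</name>
Found at position 2
<salary>75000</salary>

ANSWER: 75000


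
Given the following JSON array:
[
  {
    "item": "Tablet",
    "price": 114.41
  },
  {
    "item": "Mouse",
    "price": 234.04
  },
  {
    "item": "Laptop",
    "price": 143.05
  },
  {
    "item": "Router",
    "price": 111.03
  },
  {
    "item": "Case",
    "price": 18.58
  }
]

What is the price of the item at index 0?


Array index 0 -> Tablet
price = 114.41

ANSWER: 114.41


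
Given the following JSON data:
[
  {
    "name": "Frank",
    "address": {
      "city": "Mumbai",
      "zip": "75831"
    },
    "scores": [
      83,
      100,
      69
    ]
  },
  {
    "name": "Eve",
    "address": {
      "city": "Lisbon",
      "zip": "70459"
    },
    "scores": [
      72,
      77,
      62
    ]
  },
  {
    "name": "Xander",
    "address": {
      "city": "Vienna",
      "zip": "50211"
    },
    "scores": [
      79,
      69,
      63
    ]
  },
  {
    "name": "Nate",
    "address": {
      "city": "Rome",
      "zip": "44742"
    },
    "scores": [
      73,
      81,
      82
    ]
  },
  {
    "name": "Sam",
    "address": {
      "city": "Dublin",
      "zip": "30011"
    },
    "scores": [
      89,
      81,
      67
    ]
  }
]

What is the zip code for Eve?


Path: records[1].address.zip
Value: 70459

ANSWER: 70459


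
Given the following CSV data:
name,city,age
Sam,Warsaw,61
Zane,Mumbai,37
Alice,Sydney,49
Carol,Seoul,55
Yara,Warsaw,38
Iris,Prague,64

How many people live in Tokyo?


Scanning city column for 'Tokyo':
Total matches: 0

ANSWER: 0


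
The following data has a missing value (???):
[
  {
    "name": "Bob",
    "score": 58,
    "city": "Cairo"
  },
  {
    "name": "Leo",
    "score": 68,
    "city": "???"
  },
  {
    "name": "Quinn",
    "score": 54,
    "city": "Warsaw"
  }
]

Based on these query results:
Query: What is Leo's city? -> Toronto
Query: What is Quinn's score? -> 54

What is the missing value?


The missing value is Leo's city
From query: Leo's city = Toronto

ANSWER: Toronto


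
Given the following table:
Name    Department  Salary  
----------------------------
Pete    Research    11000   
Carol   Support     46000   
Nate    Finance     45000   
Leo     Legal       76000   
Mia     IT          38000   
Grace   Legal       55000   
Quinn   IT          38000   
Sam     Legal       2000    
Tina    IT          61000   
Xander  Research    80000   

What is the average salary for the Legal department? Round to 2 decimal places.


Legal department members:
  Leo: 76000
  Grace: 55000
  Sam: 2000
Sum = 133000
Count = 3
Average = 133000 / 3 = 44333.33

ANSWER: 44333.33


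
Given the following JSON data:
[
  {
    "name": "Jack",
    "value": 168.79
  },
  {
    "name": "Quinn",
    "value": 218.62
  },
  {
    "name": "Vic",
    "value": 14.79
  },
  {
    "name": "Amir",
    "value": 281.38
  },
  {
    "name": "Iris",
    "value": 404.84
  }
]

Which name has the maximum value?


Comparing values:
  Jack: 168.79
  Quinn: 218.62
  Vic: 14.79
  Amir: 281.38
  Iris: 404.84
Maximum: Iris (404.84)

ANSWER: Iris


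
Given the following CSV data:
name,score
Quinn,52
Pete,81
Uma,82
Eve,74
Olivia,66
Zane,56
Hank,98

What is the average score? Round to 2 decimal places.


Scores: 52, 81, 82, 74, 66, 56, 98
Sum = 509
Count = 7
Average = 509 / 7 = 72.71

ANSWER: 72.71


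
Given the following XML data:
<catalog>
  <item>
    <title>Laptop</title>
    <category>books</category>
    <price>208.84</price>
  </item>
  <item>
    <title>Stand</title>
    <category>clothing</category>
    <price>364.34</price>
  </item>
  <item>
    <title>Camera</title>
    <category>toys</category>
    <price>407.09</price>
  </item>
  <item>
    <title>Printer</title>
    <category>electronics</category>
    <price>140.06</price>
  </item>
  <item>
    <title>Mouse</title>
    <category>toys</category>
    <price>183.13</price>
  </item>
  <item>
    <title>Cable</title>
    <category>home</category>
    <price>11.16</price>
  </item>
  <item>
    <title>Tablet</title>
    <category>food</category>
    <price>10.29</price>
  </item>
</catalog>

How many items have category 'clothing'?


Scanning <item> elements for <category>clothing</category>:
  Item 2: Stand -> MATCH
Count: 1

ANSWER: 1


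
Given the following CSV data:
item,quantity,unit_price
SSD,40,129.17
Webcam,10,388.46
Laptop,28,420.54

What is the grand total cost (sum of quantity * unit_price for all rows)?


Computing row totals:
  SSD: 40 * 129.17 = 5166.8
  Webcam: 10 * 388.46 = 3884.6
  Laptop: 28 * 420.54 = 11775.12
Grand total = 5166.8 + 3884.6 + 11775.12 = 20826.52

ANSWER: 20826.52


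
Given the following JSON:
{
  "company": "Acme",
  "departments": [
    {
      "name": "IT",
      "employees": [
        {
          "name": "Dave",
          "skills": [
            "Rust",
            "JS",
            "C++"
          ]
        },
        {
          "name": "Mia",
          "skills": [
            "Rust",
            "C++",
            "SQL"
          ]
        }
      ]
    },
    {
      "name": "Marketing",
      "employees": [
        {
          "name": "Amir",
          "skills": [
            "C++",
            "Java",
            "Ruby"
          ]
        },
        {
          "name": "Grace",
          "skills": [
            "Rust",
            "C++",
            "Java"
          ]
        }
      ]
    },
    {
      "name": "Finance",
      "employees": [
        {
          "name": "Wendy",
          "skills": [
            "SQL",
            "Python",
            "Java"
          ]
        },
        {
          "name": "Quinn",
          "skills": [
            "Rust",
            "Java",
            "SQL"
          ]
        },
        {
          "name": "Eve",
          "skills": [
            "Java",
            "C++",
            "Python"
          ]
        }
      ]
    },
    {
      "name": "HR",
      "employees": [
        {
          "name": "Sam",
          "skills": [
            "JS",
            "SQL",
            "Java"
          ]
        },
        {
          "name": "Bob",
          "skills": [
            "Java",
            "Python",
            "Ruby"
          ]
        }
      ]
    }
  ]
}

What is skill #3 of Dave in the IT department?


Path: departments[0].employees[0].skills[2]
Value: C++

ANSWER: C++


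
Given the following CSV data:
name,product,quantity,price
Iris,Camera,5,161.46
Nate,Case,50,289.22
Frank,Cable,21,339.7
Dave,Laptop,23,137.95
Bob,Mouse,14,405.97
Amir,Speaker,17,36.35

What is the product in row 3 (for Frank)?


Row 3: Frank
Column 'product' = Cable

ANSWER: Cable


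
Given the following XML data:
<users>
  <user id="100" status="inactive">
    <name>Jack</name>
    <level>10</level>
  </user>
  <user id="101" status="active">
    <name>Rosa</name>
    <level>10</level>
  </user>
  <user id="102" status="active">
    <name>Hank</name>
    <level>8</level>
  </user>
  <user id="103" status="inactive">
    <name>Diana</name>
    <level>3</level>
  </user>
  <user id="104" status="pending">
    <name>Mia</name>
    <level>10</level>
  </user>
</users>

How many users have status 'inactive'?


Counting users with status='inactive':
  Jack (id=100) -> MATCH
  Diana (id=103) -> MATCH
Count: 2

ANSWER: 2


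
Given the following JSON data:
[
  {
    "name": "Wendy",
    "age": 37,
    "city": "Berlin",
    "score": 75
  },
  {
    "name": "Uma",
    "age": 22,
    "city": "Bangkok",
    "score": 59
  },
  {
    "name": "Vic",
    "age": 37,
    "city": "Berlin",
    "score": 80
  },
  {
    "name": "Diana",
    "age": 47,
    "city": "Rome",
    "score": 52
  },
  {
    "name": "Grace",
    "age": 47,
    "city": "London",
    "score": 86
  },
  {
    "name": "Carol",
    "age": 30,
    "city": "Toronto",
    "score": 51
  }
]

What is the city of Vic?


Looking up record where name = Vic
Record index: 2
Field 'city' = Berlin

ANSWER: Berlin


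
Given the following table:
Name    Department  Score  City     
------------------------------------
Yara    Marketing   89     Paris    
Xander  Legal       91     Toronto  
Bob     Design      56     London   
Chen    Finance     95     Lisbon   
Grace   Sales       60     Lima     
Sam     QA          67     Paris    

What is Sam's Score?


Row 6: Sam
Score = 67

ANSWER: 67


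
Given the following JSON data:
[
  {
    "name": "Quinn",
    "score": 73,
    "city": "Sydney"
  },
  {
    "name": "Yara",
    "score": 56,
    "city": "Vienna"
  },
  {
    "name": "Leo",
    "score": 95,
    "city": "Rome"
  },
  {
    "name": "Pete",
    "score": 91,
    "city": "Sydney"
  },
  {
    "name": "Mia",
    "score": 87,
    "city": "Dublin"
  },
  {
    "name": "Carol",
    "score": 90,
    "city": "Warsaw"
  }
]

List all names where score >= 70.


Filtering records where score >= 70:
  Quinn (score=73) -> YES
  Yara (score=56) -> no
  Leo (score=95) -> YES
  Pete (score=91) -> YES
  Mia (score=87) -> YES
  Carol (score=90) -> YES


ANSWER: Quinn, Leo, Pete, Mia, Carol


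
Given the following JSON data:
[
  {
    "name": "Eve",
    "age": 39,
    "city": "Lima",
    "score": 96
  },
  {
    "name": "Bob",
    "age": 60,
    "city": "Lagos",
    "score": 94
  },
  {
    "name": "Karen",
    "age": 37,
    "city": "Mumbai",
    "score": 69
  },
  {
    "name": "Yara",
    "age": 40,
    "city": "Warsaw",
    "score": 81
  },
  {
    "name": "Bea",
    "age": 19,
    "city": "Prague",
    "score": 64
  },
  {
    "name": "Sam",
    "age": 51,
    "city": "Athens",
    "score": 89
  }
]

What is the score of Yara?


Looking up record where name = Yara
Record index: 3
Field 'score' = 81

ANSWER: 81


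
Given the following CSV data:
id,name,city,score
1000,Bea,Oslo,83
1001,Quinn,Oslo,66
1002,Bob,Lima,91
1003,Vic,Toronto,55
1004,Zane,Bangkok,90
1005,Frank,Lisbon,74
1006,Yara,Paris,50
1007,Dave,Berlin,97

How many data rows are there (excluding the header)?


Counting rows (excluding header):
Header: id,name,city,score
Data rows: 8

ANSWER: 8


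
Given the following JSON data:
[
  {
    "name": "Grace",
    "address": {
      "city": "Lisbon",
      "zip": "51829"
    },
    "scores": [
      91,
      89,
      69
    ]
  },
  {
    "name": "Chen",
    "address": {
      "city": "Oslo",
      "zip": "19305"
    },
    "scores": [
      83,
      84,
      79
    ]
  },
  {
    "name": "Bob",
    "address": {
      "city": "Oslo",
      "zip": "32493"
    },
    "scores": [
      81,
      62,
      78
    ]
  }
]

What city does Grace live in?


Path: records[0].address.city
Value: Lisbon

ANSWER: Lisbon


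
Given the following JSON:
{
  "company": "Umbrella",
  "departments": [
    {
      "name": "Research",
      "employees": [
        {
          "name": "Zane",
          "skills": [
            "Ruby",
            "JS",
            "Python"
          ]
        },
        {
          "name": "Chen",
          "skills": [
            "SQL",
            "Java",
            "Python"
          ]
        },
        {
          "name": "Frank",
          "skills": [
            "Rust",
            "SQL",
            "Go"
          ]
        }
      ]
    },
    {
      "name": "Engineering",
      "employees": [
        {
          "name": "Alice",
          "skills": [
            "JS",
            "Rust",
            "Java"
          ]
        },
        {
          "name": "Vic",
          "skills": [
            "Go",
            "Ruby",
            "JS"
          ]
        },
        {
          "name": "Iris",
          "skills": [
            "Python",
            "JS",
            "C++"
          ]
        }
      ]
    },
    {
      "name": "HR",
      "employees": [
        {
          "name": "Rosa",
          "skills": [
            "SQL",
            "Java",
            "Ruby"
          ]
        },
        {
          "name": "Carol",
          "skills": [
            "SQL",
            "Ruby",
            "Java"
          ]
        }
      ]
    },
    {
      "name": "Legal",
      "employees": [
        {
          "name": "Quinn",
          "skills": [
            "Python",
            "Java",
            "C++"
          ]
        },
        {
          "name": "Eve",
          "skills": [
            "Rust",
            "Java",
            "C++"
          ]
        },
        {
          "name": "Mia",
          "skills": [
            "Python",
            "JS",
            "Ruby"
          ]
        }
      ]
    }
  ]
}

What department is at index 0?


Path: departments[0].name
Value: Research

ANSWER: Research


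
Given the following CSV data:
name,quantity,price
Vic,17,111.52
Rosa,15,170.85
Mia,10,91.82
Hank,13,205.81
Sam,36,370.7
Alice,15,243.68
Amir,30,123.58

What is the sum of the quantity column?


Values in 'quantity' column:
  Row 1: 17
  Row 2: 15
  Row 3: 10
  Row 4: 13
  Row 5: 36
  Row 6: 15
  Row 7: 30
Sum = 17 + 15 + 10 + 13 + 36 + 15 + 30 = 136

ANSWER: 136


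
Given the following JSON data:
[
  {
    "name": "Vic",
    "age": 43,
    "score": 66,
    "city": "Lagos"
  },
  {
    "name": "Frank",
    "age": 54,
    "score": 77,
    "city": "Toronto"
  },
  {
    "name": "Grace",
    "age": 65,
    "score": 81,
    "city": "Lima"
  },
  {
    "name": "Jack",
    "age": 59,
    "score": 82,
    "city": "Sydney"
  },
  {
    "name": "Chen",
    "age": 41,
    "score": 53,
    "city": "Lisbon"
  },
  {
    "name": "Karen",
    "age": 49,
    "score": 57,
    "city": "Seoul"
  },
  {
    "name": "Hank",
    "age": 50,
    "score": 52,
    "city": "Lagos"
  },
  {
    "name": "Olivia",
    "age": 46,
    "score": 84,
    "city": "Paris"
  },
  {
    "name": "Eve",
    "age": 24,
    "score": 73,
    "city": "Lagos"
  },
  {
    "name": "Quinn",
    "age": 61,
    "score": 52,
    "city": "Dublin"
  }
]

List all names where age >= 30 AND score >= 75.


Checking both conditions:
  Vic (age=43, score=66) -> no
  Frank (age=54, score=77) -> YES
  Grace (age=65, score=81) -> YES
  Jack (age=59, score=82) -> YES
  Chen (age=41, score=53) -> no
  Karen (age=49, score=57) -> no
  Hank (age=50, score=52) -> no
  Olivia (age=46, score=84) -> YES
  Eve (age=24, score=73) -> no
  Quinn (age=61, score=52) -> no


ANSWER: Frank, Grace, Jack, Olivia


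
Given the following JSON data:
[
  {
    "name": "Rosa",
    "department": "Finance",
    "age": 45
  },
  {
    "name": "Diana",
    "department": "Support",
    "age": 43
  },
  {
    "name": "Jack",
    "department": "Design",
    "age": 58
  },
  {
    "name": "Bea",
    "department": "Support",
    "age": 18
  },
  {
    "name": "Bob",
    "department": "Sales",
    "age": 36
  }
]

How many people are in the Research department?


Scanning records for department = Research
  No matches found
Count: 0

ANSWER: 0


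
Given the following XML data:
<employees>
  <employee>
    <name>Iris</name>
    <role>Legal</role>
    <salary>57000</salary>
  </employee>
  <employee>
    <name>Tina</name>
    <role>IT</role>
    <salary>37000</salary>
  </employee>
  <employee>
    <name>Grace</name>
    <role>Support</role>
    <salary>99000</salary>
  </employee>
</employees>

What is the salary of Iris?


Searching for <employee> with <name>Iris</name>
Found at position 1
<salary>57000</salary>

ANSWER: 57000


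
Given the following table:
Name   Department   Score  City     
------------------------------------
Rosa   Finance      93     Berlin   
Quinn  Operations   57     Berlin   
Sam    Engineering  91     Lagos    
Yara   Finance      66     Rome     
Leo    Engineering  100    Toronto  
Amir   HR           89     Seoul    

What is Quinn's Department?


Row 2: Quinn
Department = Operations

ANSWER: Operations


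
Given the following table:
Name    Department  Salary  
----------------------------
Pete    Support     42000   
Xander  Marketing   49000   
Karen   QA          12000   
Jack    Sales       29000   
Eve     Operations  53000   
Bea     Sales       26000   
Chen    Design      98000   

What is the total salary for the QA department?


QA department members:
  Karen: 12000
Total = 12000 = 12000

ANSWER: 12000


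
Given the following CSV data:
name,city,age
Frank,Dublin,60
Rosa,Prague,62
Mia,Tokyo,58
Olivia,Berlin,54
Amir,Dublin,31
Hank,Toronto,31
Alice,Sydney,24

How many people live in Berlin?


Scanning city column for 'Berlin':
  Row 4: Olivia -> MATCH
Total matches: 1

ANSWER: 1


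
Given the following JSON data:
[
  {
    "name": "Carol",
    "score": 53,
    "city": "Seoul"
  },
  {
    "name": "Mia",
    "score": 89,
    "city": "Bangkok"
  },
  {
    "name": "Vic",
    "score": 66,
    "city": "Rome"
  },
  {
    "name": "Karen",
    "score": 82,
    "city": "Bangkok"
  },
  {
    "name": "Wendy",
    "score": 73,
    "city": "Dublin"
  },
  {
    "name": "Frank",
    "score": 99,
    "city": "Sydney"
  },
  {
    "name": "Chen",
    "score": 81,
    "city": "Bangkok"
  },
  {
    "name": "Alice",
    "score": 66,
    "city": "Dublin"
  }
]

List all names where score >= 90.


Filtering records where score >= 90:
  Carol (score=53) -> no
  Mia (score=89) -> no
  Vic (score=66) -> no
  Karen (score=82) -> no
  Wendy (score=73) -> no
  Frank (score=99) -> YES
  Chen (score=81) -> no
  Alice (score=66) -> no


ANSWER: Frank


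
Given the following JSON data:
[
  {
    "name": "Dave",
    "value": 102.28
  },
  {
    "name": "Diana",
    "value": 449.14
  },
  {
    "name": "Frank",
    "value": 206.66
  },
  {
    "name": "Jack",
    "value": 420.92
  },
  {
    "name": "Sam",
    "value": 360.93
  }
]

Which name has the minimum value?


Comparing values:
  Dave: 102.28
  Diana: 449.14
  Frank: 206.66
  Jack: 420.92
  Sam: 360.93
Minimum: Dave (102.28)

ANSWER: Dave


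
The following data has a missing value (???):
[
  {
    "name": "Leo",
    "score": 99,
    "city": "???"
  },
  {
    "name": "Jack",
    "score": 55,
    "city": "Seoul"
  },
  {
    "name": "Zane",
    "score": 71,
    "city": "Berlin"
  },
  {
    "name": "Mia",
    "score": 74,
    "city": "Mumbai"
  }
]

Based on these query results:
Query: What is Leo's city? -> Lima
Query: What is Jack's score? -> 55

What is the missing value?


The missing value is Leo's city
From query: Leo's city = Lima

ANSWER: Lima


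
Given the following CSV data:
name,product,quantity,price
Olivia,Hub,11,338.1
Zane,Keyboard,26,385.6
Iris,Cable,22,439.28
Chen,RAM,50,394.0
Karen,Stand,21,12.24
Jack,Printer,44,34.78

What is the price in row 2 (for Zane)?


Row 2: Zane
Column 'price' = 385.6

ANSWER: 385.6


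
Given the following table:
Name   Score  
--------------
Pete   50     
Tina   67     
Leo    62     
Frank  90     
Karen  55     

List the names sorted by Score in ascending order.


Sorting by Score (ascending):
  Pete: 50
  Karen: 55
  Leo: 62
  Tina: 67
  Frank: 90


ANSWER: Pete, Karen, Leo, Tina, Frank


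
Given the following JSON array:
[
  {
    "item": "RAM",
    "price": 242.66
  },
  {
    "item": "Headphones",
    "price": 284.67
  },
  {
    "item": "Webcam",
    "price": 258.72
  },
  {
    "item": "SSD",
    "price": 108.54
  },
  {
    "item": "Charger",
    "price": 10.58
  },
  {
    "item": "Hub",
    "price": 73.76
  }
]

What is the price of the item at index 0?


Array index 0 -> RAM
price = 242.66

ANSWER: 242.66


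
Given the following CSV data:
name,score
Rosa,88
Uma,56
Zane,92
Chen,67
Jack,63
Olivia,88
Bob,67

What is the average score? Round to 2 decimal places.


Scores: 88, 56, 92, 67, 63, 88, 67
Sum = 521
Count = 7
Average = 521 / 7 = 74.43

ANSWER: 74.43


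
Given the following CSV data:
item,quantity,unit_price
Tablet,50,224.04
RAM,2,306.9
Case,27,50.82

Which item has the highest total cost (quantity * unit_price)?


Computing row totals:
  Tablet: 11202.0
  RAM: 613.8
  Case: 1372.14
Maximum: Tablet (11202.0)

ANSWER: Tablet


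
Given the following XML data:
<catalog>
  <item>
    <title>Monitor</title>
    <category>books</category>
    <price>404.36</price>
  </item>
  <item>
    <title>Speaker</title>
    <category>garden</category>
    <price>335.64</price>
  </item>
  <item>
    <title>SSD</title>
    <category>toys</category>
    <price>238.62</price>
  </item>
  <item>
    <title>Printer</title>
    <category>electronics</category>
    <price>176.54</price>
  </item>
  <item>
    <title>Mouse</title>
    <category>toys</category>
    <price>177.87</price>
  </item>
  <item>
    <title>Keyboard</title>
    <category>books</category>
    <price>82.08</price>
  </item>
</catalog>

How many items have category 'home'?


Scanning <item> elements for <category>home</category>:
Count: 0

ANSWER: 0


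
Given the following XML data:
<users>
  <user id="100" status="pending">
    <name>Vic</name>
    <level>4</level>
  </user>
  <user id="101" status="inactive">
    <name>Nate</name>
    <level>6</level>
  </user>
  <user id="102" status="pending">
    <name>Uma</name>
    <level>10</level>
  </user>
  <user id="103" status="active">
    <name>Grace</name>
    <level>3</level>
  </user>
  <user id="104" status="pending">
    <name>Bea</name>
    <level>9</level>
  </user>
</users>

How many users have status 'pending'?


Counting users with status='pending':
  Vic (id=100) -> MATCH
  Uma (id=102) -> MATCH
  Bea (id=104) -> MATCH
Count: 3

ANSWER: 3


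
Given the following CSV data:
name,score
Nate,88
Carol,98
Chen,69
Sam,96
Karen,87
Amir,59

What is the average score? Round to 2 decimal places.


Scores: 88, 98, 69, 96, 87, 59
Sum = 497
Count = 6
Average = 497 / 6 = 82.83

ANSWER: 82.83


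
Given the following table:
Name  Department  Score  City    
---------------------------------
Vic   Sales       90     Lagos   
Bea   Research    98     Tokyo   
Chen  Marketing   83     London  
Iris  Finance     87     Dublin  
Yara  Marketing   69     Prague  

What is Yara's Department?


Row 5: Yara
Department = Marketing

ANSWER: Marketing


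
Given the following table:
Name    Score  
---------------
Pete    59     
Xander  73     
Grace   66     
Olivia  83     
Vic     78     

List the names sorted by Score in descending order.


Sorting by Score (descending):
  Olivia: 83
  Vic: 78
  Xander: 73
  Grace: 66
  Pete: 59


ANSWER: Olivia, Vic, Xander, Grace, Pete


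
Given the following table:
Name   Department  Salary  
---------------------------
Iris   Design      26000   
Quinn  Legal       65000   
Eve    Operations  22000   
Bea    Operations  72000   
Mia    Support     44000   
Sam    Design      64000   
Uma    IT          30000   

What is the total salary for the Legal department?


Legal department members:
  Quinn: 65000
Total = 65000 = 65000

ANSWER: 65000


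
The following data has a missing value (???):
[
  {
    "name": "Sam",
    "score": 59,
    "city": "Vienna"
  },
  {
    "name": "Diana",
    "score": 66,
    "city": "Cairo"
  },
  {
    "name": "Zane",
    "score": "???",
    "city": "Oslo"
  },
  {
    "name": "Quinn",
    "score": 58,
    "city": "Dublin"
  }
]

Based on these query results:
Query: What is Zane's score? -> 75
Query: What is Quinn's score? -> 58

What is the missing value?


The missing value is Zane's score
From query: Zane's score = 75

ANSWER: 75


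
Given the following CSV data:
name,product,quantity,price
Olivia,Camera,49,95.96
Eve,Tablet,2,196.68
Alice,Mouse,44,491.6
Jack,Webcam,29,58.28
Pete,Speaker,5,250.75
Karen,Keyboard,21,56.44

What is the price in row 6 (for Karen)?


Row 6: Karen
Column 'price' = 56.44

ANSWER: 56.44


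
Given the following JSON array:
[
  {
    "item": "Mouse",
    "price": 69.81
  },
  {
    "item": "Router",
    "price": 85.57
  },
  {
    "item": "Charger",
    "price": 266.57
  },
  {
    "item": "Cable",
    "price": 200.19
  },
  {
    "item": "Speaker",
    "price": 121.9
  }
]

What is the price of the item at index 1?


Array index 1 -> Router
price = 85.57

ANSWER: 85.57


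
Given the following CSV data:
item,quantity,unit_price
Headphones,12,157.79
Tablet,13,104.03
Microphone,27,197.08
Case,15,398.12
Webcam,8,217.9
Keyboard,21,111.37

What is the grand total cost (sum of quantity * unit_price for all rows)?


Computing row totals:
  Headphones: 12 * 157.79 = 1893.48
  Tablet: 13 * 104.03 = 1352.39
  Microphone: 27 * 197.08 = 5321.16
  Case: 15 * 398.12 = 5971.8
  Webcam: 8 * 217.9 = 1743.2
  Keyboard: 21 * 111.37 = 2338.77
Grand total = 1893.48 + 1352.39 + 5321.16 + 5971.8 + 1743.2 + 2338.77 = 18620.8

ANSWER: 18620.8


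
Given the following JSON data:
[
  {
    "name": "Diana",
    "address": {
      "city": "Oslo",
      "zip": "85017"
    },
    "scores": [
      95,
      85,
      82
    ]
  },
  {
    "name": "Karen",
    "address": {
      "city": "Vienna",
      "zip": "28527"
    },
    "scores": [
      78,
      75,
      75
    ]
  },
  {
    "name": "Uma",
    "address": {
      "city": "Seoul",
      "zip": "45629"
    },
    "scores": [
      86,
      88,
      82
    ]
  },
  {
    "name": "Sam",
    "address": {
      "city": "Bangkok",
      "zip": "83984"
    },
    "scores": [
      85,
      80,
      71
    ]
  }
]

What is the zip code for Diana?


Path: records[0].address.zip
Value: 85017

ANSWER: 85017


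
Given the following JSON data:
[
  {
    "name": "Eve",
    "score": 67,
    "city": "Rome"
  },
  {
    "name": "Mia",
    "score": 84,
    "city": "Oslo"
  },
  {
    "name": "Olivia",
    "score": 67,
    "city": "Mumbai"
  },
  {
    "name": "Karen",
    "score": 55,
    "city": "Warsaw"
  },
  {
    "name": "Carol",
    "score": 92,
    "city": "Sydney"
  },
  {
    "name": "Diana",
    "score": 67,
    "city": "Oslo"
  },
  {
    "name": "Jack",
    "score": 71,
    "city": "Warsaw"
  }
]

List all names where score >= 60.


Filtering records where score >= 60:
  Eve (score=67) -> YES
  Mia (score=84) -> YES
  Olivia (score=67) -> YES
  Karen (score=55) -> no
  Carol (score=92) -> YES
  Diana (score=67) -> YES
  Jack (score=71) -> YES


ANSWER: Eve, Mia, Olivia, Carol, Diana, Jack


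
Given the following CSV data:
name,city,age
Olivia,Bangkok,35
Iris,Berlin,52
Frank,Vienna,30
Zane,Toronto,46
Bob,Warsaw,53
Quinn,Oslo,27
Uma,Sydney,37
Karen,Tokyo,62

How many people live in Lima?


Scanning city column for 'Lima':
Total matches: 0

ANSWER: 0


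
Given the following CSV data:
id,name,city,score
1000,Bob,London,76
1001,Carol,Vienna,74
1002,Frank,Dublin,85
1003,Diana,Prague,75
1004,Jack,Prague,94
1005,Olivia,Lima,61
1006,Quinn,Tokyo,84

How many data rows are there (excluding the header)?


Counting rows (excluding header):
Header: id,name,city,score
Data rows: 7

ANSWER: 7


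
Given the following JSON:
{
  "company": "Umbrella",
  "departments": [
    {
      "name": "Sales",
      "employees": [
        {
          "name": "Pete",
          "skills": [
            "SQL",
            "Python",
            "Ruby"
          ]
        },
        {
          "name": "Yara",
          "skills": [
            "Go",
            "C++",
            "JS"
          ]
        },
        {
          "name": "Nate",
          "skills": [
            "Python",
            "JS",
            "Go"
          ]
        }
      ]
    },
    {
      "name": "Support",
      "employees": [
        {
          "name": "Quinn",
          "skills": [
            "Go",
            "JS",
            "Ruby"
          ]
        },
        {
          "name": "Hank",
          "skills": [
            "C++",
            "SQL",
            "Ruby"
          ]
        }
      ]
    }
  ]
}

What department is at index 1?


Path: departments[1].name
Value: Support

ANSWER: Support


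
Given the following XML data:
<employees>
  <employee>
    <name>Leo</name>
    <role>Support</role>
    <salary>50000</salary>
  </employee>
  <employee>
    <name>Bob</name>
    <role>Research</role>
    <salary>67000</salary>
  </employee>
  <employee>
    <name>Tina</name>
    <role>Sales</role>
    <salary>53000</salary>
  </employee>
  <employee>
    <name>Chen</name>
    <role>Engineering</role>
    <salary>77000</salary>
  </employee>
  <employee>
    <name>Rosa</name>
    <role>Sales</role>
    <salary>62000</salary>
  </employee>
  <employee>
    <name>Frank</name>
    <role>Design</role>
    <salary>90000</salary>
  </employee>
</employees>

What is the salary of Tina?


Searching for <employee> with <name>Tina</name>
Found at position 3
<salary>53000</salary>

ANSWER: 53000


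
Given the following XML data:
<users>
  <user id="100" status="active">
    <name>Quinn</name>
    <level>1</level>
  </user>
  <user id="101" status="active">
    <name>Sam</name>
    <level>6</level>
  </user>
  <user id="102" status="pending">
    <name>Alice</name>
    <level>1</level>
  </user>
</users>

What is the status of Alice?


Finding user with name = Alice
user id="102" status="pending"

ANSWER: pending


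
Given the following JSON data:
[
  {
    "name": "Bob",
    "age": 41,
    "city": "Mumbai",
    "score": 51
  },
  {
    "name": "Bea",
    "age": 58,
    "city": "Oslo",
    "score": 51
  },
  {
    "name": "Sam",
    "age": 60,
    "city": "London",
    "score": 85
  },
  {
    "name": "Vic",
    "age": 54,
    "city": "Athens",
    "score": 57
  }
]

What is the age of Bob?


Looking up record where name = Bob
Record index: 0
Field 'age' = 41

ANSWER: 41


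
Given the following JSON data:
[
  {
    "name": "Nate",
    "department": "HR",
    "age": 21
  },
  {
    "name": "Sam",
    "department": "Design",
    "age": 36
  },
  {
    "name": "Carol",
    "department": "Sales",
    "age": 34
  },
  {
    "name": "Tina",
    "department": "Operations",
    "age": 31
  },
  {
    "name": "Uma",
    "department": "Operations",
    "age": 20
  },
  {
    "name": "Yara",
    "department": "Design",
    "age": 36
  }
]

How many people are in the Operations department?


Scanning records for department = Operations
  Record 3: Tina
  Record 4: Uma
Count: 2

ANSWER: 2


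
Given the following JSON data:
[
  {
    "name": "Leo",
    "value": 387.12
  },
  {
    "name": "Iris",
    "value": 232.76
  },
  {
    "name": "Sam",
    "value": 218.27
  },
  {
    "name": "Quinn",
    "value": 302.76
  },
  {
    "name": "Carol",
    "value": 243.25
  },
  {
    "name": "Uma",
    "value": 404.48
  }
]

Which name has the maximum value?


Comparing values:
  Leo: 387.12
  Iris: 232.76
  Sam: 218.27
  Quinn: 302.76
  Carol: 243.25
  Uma: 404.48
Maximum: Uma (404.48)

ANSWER: Uma


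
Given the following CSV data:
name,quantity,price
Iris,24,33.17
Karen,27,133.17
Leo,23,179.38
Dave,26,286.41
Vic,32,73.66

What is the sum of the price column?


Values in 'price' column:
  Row 1: 33.17
  Row 2: 133.17
  Row 3: 179.38
  Row 4: 286.41
  Row 5: 73.66
Sum = 33.17 + 133.17 + 179.38 + 286.41 + 73.66 = 705.79

ANSWER: 705.79


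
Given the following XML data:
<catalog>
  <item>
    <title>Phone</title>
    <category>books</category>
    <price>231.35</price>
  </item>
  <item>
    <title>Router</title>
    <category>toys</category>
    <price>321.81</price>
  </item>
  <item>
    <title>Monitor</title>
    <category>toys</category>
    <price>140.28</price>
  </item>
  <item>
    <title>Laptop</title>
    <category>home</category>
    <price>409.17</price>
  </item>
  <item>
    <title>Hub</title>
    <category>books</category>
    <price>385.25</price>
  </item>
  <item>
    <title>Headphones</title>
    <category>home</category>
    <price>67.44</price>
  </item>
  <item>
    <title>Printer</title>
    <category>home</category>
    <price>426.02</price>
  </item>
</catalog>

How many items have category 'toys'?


Scanning <item> elements for <category>toys</category>:
  Item 2: Router -> MATCH
  Item 3: Monitor -> MATCH
Count: 2

ANSWER: 2


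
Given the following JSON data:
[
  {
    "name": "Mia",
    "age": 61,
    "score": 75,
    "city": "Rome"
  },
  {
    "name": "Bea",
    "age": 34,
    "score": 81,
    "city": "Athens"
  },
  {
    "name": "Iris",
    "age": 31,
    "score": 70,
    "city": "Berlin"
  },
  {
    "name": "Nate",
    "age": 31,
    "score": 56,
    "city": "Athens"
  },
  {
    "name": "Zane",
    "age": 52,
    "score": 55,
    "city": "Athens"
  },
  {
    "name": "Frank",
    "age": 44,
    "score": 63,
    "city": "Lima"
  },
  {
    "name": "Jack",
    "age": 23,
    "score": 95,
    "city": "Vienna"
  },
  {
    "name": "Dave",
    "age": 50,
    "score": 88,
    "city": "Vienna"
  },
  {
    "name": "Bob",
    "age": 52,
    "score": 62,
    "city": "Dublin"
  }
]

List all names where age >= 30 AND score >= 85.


Checking both conditions:
  Mia (age=61, score=75) -> no
  Bea (age=34, score=81) -> no
  Iris (age=31, score=70) -> no
  Nate (age=31, score=56) -> no
  Zane (age=52, score=55) -> no
  Frank (age=44, score=63) -> no
  Jack (age=23, score=95) -> no
  Dave (age=50, score=88) -> YES
  Bob (age=52, score=62) -> no


ANSWER: Dave


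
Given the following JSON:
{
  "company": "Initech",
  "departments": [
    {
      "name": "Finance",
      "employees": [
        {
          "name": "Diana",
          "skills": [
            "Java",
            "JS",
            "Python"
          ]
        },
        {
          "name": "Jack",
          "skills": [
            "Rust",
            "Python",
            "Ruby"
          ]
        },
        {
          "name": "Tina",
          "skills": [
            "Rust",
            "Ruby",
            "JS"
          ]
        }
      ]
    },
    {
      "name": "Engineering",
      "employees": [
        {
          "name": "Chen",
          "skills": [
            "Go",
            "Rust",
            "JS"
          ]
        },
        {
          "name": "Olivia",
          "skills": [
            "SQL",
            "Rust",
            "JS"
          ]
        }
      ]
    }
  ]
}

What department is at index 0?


Path: departments[0].name
Value: Finance

ANSWER: Finance
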